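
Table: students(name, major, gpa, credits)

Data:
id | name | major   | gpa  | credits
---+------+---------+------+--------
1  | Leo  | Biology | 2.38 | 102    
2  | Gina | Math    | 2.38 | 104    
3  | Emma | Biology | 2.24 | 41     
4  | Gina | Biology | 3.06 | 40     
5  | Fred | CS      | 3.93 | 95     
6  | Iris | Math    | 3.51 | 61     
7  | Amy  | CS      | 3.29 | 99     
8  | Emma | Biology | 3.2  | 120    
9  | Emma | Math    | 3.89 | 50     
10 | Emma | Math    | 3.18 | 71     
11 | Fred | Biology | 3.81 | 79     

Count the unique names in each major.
SELECT major, COUNT(DISTINCT name)
FROM students
GROUP BY major

Result:
  Biology: 4 distinct
  CS: 2 distinct
  Math: 3 distinct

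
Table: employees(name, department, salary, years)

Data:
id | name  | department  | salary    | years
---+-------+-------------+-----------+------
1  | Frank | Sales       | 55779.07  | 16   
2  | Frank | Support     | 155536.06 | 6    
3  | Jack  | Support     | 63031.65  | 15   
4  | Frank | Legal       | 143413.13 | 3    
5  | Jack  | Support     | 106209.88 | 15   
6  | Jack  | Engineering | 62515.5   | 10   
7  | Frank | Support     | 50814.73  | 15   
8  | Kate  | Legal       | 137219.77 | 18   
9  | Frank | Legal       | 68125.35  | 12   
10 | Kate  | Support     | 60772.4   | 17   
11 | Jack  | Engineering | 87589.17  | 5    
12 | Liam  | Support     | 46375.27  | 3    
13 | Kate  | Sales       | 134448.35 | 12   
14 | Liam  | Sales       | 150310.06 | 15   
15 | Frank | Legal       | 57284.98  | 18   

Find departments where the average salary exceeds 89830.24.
SELECT department, AVG(salary)
FROM employees
GROUP BY department
HAVING AVG(salary) > 89830.24

Result:
  Legal: avg=101510.81
  Sales: avg=113512.49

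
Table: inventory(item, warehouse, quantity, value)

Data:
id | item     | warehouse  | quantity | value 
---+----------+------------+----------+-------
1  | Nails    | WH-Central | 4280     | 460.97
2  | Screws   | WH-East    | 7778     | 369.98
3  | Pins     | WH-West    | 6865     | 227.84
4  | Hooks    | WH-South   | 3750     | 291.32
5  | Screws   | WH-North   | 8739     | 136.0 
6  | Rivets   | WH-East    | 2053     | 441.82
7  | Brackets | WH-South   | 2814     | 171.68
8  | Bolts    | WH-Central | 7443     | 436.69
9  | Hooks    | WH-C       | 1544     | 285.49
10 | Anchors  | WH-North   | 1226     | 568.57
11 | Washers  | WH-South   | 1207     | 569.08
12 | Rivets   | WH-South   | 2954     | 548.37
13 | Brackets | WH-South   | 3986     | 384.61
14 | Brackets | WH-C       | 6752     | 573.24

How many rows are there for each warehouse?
SELECT warehouse, COUNT(*) as count
FROM inventory
GROUP BY warehouse

Result:
  WH-C: 2
  WH-Central: 2
  WH-East: 2
  WH-North: 2
  WH-South: 5
  WH-West: 1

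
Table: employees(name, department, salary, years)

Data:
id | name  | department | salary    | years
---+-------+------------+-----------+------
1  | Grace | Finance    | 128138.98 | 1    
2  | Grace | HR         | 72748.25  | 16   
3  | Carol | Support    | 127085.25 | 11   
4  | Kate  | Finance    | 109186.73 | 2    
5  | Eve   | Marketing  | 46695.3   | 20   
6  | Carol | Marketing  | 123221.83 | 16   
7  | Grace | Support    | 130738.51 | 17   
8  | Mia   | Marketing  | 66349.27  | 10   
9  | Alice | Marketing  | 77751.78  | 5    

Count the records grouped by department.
SELECT department, COUNT(*) as count
FROM employees
GROUP BY department

Result:
  Finance: 2
  HR: 1
  Marketing: 4
  Support: 2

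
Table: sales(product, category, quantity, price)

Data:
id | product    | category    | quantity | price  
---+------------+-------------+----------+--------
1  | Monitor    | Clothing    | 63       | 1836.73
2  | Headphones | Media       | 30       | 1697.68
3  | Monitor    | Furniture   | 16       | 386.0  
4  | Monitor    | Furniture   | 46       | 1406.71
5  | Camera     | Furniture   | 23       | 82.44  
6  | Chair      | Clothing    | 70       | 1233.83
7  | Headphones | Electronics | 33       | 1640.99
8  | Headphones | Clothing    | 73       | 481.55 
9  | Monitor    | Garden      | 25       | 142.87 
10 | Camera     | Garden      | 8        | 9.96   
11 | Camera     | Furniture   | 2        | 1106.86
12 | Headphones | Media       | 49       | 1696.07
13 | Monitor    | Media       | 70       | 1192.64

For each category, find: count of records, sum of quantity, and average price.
SELECT category,
       COUNT(*) as cnt,
       SUM(quantity) as total_quantity,
       AVG(price) as avg_price
FROM sales
GROUP BY category

Result:
  Clothing: 3 records, 206 total quantity, 1184.04 avg price
  Electronics: 1 records, 33 total quantity, 1640.99 avg price
  Furniture: 4 records, 87 total quantity, 745.50 avg price
  Garden: 2 records, 33 total quantity, 76.42 avg price
  Media: 3 records, 149 total quantity, 1528.80 avg price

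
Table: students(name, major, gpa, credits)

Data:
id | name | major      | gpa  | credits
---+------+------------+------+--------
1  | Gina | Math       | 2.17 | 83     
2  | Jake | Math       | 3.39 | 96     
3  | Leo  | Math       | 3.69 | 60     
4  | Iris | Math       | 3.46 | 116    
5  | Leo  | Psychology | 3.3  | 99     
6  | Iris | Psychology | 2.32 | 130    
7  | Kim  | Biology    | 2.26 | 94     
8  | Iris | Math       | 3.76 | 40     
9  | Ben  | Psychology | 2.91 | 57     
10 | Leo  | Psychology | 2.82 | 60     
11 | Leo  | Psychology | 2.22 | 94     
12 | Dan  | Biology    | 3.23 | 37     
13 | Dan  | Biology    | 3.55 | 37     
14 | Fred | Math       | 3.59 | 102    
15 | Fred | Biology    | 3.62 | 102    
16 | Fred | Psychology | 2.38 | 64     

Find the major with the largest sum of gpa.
SELECT major, SUM(gpa) as val
FROM students
GROUP BY major
ORDER BY val DESC
LIMIT 1

Result: Math with sum(gpa) = 20.06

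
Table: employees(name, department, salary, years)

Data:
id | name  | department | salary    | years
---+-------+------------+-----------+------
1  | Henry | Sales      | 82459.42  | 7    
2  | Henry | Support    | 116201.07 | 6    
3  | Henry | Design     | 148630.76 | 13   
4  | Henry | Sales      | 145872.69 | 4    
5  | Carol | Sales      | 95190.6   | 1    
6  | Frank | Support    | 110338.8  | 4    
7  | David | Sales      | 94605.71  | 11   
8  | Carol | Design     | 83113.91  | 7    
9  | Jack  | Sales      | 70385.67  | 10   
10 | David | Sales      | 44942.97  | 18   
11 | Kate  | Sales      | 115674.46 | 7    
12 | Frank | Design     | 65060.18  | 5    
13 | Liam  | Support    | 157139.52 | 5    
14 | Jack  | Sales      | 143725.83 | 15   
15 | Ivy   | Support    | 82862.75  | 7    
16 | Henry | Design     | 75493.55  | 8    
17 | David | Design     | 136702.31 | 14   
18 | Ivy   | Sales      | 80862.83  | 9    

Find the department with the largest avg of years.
SELECT department, AVG(years) as val
FROM employees
GROUP BY department
ORDER BY val DESC
LIMIT 1

Result: Design with avg(years) = 9.40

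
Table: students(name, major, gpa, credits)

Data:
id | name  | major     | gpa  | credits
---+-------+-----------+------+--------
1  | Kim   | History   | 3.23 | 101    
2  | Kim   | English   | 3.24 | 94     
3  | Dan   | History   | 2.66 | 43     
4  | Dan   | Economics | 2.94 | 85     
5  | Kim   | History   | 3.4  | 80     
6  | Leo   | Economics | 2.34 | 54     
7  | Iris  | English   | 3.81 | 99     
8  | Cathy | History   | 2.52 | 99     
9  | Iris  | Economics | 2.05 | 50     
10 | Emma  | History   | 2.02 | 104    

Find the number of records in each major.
SELECT major, COUNT(*) as count
FROM students
GROUP BY major

Result:
  Economics: 3
  English: 2
  History: 5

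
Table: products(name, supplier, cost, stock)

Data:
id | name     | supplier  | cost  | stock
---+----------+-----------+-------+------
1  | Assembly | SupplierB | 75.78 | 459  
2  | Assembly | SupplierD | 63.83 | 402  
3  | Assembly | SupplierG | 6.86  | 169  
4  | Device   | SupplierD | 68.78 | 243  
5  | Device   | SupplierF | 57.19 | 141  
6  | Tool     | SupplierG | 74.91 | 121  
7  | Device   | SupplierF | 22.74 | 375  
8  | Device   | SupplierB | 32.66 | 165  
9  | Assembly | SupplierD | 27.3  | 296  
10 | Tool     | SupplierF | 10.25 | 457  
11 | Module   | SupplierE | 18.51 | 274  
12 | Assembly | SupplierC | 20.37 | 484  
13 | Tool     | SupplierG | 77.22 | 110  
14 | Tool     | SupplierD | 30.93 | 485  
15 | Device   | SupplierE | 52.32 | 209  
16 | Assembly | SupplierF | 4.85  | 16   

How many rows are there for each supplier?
SELECT supplier, COUNT(*) as count
FROM products
GROUP BY supplier

Result:
  SupplierB: 2
  SupplierC: 1
  SupplierD: 4
  SupplierE: 2
  SupplierF: 4
  SupplierG: 3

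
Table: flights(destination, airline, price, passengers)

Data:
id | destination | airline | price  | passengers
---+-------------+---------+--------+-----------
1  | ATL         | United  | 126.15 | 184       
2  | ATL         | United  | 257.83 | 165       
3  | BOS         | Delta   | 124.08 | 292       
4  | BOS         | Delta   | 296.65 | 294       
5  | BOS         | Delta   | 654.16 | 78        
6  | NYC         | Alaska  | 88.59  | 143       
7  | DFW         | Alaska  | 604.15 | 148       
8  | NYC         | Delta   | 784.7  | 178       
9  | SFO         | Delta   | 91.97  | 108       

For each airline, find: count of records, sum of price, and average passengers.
SELECT airline,
       COUNT(*) as cnt,
       SUM(price) as total_price,
       AVG(passengers) as avg_passengers
FROM flights
GROUP BY airline

Result:
  Alaska: 2 records, 692.74 total price, 145.50 avg passengers
  Delta: 5 records, 1951.56 total price, 190.00 avg passengers
  United: 2 records, 383.98 total price, 174.50 avg passengers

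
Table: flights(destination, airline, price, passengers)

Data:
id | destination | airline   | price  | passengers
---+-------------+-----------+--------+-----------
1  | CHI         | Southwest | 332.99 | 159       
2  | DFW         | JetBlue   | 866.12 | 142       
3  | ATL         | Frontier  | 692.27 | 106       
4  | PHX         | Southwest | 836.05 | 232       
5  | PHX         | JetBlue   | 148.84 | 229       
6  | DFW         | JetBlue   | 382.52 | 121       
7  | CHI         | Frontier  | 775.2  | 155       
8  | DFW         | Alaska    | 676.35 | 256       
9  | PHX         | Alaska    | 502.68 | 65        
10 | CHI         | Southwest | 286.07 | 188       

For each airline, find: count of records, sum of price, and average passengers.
SELECT airline,
       COUNT(*) as cnt,
       SUM(price) as total_price,
       AVG(passengers) as avg_passengers
FROM flights
GROUP BY airline

Result:
  Alaska: 2 records, 1179.03 total price, 160.50 avg passengers
  Frontier: 2 records, 1467.47 total price, 130.50 avg passengers
  JetBlue: 3 records, 1397.48 total price, 164.00 avg passengers
  Southwest: 3 records, 1455.11 total price, 193.00 avg passengers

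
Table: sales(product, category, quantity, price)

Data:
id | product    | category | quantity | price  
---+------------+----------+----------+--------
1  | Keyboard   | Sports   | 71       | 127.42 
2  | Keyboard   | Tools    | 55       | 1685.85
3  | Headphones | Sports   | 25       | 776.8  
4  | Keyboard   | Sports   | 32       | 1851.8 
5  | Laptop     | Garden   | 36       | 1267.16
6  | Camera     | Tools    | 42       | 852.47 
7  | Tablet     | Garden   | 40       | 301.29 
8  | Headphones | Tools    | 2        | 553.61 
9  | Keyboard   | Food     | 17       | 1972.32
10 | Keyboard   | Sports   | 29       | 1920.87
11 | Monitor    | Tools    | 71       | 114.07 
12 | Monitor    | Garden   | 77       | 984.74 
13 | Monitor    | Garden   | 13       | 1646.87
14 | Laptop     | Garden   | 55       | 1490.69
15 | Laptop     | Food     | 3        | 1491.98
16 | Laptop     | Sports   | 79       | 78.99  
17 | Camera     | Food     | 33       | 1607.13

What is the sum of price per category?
SELECT category, SUM(price) as result
FROM sales
GROUP BY category

Result:
  Food: 5071.43
  Garden: 5690.75
  Sports: 4755.88
  Tools: 3206.00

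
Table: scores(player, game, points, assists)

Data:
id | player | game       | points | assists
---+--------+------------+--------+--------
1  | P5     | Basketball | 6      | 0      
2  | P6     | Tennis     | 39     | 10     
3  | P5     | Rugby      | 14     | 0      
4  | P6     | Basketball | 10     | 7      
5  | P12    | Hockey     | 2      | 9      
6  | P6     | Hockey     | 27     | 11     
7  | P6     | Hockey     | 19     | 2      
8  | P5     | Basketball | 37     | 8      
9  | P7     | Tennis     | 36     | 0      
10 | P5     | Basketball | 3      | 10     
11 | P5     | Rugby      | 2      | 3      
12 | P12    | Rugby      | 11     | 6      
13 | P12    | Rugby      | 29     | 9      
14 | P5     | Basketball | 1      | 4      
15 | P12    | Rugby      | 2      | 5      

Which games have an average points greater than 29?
SELECT game, AVG(points)
FROM scores
GROUP BY game
HAVING AVG(points) > 29

Result:
  Tennis: avg=37.50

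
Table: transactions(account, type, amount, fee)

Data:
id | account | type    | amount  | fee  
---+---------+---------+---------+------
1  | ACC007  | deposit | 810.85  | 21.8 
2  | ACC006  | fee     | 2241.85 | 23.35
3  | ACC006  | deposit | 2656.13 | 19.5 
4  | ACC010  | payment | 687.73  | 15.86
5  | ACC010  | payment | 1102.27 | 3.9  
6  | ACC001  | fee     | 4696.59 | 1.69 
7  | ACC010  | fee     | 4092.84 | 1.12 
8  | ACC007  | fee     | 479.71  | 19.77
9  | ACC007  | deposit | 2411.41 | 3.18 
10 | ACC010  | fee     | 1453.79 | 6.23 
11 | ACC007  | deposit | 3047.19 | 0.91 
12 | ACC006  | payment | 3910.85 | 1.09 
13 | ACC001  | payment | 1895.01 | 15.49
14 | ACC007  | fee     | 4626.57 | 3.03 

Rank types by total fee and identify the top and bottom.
SELECT type, SUM(fee)
FROM transactions
GROUP BY type
ORDER BY SUM(fee)

All groups:
  payment: 36.34
  deposit: 45.39
  fee: 55.19

Highest: fee (55.19)
Lowest: payment (36.34)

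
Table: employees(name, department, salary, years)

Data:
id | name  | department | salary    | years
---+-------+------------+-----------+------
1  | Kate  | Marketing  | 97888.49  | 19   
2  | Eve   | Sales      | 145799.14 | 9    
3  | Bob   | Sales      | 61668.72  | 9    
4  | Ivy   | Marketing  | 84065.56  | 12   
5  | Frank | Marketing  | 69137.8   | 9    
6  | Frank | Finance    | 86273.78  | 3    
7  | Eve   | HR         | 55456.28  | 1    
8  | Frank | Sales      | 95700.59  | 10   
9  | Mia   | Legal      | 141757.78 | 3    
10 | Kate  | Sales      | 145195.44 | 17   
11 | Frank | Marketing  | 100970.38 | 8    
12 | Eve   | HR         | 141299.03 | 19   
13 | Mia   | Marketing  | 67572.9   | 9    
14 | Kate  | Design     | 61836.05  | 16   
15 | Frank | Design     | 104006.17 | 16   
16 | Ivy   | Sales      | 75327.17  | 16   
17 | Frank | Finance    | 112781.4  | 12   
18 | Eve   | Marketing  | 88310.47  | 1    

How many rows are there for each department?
SELECT department, COUNT(*) as count
FROM employees
GROUP BY department

Result:
  Design: 2
  Finance: 2
  HR: 2
  Legal: 1
  Marketing: 6
  Sales: 5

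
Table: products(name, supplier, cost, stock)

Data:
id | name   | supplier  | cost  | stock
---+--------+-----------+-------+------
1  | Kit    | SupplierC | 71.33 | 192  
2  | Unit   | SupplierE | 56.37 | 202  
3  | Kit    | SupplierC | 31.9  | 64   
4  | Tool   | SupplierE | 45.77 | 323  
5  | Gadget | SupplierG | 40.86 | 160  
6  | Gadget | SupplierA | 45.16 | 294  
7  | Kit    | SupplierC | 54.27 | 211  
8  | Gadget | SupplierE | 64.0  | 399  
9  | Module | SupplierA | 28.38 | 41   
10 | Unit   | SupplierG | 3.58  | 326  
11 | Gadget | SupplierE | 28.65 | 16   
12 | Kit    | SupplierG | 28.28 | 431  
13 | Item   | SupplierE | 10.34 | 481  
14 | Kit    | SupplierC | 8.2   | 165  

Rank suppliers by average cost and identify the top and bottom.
SELECT supplier, AVG(cost)
FROM products
GROUP BY supplier
ORDER BY AVG(cost)

All groups:
  SupplierG: 24.24
  SupplierA: 36.77
  SupplierE: 41.03
  SupplierC: 41.43

Highest: SupplierC (41.43)
Lowest: SupplierG (24.24)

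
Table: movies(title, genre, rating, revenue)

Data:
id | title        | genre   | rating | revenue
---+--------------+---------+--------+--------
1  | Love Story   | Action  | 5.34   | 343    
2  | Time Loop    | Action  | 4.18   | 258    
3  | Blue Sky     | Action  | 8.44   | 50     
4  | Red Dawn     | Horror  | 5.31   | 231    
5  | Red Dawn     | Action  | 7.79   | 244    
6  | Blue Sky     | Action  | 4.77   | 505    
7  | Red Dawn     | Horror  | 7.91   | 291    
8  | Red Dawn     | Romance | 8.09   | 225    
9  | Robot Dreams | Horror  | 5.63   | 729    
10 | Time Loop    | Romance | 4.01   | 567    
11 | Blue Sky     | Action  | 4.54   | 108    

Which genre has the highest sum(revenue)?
SELECT genre, SUM(revenue) as val
FROM movies
GROUP BY genre
ORDER BY val DESC
LIMIT 1

Result: Action with sum(revenue) = 1508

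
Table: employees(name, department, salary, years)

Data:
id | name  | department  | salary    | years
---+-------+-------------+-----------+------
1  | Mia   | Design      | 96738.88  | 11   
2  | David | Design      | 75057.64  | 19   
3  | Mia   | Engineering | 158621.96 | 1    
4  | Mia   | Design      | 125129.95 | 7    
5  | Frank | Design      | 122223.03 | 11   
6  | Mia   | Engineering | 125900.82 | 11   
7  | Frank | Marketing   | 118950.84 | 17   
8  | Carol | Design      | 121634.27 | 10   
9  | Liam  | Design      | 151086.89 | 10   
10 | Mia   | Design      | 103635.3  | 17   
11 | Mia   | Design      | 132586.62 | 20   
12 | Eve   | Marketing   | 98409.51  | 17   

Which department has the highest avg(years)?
SELECT department, AVG(years) as val
FROM employees
GROUP BY department
ORDER BY val DESC
LIMIT 1

Result: Marketing with avg(years) = 17.00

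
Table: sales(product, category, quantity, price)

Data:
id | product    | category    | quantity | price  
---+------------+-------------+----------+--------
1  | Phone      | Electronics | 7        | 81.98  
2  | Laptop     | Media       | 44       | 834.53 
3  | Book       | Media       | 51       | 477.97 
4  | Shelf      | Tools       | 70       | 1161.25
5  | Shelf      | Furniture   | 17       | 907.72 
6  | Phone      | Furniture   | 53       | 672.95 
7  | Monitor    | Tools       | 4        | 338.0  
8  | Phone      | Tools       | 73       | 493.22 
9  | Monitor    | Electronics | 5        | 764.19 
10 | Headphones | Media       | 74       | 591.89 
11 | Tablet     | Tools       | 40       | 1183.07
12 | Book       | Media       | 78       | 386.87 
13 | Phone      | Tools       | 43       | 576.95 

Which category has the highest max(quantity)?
SELECT category, MAX(quantity) as val
FROM sales
GROUP BY category
ORDER BY val DESC
LIMIT 1

Result: Media with max(quantity) = 78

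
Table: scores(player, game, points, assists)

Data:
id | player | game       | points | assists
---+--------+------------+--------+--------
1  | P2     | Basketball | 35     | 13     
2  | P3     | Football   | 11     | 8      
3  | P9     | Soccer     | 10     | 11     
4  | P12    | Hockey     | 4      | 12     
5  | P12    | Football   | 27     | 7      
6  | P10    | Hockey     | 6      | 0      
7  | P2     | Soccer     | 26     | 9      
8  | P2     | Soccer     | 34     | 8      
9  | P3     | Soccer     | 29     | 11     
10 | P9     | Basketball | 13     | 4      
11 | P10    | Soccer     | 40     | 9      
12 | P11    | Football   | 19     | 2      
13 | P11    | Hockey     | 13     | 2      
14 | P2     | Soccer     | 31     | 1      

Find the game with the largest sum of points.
SELECT game, SUM(points) as val
FROM scores
GROUP BY game
ORDER BY val DESC
LIMIT 1

Result: Soccer with sum(points) = 170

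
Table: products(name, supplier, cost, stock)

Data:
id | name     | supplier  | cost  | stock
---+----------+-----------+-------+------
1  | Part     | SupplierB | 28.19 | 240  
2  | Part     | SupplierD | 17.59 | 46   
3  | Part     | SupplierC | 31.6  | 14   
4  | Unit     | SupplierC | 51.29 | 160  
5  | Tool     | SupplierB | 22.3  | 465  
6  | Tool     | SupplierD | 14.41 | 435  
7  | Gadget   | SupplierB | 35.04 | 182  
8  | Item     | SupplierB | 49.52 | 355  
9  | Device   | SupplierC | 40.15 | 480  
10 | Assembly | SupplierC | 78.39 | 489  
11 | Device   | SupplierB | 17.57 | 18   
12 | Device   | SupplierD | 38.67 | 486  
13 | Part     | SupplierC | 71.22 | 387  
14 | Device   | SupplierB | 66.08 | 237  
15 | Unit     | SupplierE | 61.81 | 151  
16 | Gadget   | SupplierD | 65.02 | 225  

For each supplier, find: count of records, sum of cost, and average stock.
SELECT supplier,
       COUNT(*) as cnt,
       SUM(cost) as total_cost,
       AVG(stock) as avg_stock
FROM products
GROUP BY supplier

Result:
  SupplierB: 6 records, 218.70 total cost, 249.50 avg stock
  SupplierC: 5 records, 272.65 total cost, 306.00 avg stock
  SupplierD: 4 records, 135.69 total cost, 298.00 avg stock
  SupplierE: 1 records, 61.81 total cost, 151.00 avg stock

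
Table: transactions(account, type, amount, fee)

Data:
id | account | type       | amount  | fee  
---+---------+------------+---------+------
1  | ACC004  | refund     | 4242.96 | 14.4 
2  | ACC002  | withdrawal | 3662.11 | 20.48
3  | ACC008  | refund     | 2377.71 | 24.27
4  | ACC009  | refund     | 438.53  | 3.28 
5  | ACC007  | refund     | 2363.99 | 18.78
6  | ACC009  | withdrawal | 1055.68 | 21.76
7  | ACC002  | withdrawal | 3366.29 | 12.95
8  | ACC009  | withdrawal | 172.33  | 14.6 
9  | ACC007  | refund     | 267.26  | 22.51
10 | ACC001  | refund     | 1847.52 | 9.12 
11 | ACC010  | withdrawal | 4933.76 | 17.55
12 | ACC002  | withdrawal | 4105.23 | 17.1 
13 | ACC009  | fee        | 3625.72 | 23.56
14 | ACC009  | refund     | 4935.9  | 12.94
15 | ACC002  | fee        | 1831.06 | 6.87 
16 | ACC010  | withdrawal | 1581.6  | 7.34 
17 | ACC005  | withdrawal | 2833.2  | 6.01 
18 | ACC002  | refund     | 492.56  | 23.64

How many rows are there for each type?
SELECT type, COUNT(*) as count
FROM transactions
GROUP BY type

Result:
  fee: 2
  refund: 8
  withdrawal: 8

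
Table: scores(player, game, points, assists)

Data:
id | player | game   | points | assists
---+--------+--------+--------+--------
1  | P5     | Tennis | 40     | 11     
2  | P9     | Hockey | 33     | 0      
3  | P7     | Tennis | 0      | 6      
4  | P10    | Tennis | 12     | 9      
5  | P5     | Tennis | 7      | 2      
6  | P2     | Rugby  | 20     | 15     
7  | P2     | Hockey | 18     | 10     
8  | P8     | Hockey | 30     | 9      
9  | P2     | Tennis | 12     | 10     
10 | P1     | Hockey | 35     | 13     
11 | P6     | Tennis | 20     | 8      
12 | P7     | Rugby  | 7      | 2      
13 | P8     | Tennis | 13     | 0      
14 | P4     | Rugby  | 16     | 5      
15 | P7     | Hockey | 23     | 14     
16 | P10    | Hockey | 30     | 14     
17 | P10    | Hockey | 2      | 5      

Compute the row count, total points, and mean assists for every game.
SELECT game,
       COUNT(*) as cnt,
       SUM(points) as total_points,
       AVG(assists) as avg_assists
FROM scores
GROUP BY game

Result:
  Hockey: 7 records, 171 total points, 9.29 avg assists
  Rugby: 3 records, 43 total points, 7.33 avg assists
  Tennis: 7 records, 104 total points, 6.57 avg assists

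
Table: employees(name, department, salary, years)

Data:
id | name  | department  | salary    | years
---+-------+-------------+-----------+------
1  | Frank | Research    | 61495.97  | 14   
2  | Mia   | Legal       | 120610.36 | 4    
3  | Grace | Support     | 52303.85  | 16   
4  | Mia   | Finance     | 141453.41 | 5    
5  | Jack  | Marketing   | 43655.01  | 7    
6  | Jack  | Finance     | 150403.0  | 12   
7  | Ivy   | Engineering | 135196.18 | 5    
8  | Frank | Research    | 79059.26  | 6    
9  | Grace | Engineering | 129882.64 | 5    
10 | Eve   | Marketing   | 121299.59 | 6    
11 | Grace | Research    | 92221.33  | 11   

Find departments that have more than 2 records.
SELECT department, COUNT(*) as cnt
FROM employees
GROUP BY department
HAVING COUNT(*) > 2

Result:
  Research: 3

Note: HAVING filters groups after aggregation, WHERE filters rows before.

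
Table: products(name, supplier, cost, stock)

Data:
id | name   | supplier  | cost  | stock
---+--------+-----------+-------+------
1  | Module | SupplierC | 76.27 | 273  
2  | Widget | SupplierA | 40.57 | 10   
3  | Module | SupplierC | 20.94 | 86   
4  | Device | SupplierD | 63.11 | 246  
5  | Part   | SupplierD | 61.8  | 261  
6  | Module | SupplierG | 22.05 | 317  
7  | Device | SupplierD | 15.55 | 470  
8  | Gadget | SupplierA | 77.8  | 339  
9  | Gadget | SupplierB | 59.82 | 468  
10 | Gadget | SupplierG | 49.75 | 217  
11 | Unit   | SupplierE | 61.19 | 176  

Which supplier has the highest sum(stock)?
SELECT supplier, SUM(stock) as val
FROM products
GROUP BY supplier
ORDER BY val DESC
LIMIT 1

Result: SupplierD with sum(stock) = 977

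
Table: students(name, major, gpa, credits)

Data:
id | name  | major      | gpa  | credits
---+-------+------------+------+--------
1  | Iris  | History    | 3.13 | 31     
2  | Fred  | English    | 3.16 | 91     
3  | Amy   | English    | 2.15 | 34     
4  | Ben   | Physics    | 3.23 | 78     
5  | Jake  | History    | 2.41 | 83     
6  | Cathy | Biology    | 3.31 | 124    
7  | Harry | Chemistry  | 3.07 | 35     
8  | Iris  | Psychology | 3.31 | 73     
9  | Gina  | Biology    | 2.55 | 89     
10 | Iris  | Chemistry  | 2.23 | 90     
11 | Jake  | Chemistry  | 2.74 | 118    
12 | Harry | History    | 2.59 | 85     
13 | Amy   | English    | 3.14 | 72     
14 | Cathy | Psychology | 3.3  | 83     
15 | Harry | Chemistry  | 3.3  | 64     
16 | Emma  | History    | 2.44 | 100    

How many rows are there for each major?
SELECT major, COUNT(*) as count
FROM students
GROUP BY major

Result:
  Biology: 2
  Chemistry: 4
  English: 3
  History: 4
  Physics: 1
  Psychology: 2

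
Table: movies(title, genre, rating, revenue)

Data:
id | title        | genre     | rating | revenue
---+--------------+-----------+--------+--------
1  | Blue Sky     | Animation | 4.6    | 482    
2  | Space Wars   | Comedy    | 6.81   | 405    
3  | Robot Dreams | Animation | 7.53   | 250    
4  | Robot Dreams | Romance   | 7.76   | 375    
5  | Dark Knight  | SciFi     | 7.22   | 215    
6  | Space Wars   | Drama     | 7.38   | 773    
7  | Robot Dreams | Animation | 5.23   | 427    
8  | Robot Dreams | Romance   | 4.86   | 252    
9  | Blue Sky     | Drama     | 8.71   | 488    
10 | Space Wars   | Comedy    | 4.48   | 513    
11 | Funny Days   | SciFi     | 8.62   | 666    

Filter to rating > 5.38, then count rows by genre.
SELECT genre, COUNT(*)
FROM movies
WHERE rating > 5.38
GROUP BY genre

Note: WHERE filters rows before grouping.

Result:
  Animation: 1
  Comedy: 1
  Drama: 2
  Romance: 1
  SciFi: 2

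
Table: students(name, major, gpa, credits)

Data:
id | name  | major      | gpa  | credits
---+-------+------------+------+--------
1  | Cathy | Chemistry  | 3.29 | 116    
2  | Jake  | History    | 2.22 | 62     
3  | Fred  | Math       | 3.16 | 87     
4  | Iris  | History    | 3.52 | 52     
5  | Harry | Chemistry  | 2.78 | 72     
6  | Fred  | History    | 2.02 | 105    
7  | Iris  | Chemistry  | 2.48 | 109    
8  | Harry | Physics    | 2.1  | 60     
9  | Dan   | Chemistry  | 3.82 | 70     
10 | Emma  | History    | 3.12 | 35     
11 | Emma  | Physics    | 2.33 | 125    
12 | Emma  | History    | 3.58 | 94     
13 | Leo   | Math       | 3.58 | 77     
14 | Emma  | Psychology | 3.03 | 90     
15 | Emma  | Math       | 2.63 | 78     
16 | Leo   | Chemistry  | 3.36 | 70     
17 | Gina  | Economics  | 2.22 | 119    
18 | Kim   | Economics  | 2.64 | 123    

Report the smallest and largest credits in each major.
SELECT major, MIN(credits), MAX(credits)
FROM students
GROUP BY major

Result:
  Chemistry: min=70, max=116
  Economics: min=119, max=123
  History: min=35, max=105
  Math: min=77, max=87
  Physics: min=60, max=125
  Psychology: min=90, max=90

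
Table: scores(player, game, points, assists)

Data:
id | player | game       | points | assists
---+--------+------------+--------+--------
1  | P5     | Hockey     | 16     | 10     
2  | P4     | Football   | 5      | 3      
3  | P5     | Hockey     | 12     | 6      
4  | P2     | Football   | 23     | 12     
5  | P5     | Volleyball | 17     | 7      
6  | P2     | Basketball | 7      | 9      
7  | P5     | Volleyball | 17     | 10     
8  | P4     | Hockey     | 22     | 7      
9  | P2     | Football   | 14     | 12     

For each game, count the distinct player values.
SELECT game, COUNT(DISTINCT player)
FROM scores
GROUP BY game

Result:
  Basketball: 1 distinct
  Football: 2 distinct
  Hockey: 2 distinct
  Volleyball: 1 distinct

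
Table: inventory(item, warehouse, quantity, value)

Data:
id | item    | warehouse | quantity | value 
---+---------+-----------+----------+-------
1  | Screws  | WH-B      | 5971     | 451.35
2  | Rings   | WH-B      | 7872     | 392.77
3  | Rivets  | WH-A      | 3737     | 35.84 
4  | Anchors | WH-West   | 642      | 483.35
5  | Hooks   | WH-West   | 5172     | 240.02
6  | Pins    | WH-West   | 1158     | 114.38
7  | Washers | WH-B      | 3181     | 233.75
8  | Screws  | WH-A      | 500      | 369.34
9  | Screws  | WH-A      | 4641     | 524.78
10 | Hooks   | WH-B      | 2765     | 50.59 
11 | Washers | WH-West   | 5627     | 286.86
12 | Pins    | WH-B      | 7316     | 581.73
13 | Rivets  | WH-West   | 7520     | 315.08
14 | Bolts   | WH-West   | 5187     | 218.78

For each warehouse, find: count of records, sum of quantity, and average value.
SELECT warehouse,
       COUNT(*) as cnt,
       SUM(quantity) as total_quantity,
       AVG(value) as avg_value
FROM inventory
GROUP BY warehouse

Result:
  WH-A: 3 records, 8878 total quantity, 309.99 avg value
  WH-B: 5 records, 27105 total quantity, 342.04 avg value
  WH-West: 6 records, 25306 total quantity, 276.41 avg value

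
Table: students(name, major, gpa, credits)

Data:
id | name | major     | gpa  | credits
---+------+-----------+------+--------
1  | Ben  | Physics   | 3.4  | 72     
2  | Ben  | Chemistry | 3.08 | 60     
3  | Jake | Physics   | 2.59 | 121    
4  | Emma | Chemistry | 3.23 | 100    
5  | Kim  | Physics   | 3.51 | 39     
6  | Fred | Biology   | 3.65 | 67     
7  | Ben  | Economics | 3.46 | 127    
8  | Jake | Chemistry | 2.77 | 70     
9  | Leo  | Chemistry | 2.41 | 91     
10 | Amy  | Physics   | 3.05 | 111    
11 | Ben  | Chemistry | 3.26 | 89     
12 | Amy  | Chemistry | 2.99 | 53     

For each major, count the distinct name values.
SELECT major, COUNT(DISTINCT name)
FROM students
GROUP BY major

Result:
  Biology: 1 distinct
  Chemistry: 5 distinct
  Economics: 1 distinct
  Physics: 4 distinct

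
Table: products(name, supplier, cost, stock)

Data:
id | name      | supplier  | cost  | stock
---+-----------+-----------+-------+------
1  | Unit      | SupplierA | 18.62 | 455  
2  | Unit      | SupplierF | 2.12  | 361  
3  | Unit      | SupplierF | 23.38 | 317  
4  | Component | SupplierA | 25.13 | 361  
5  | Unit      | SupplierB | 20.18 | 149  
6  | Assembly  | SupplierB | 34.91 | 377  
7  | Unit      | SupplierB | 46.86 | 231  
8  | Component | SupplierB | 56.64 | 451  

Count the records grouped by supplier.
SELECT supplier, COUNT(*) as count
FROM products
GROUP BY supplier

Result:
  SupplierA: 2
  SupplierB: 4
  SupplierF: 2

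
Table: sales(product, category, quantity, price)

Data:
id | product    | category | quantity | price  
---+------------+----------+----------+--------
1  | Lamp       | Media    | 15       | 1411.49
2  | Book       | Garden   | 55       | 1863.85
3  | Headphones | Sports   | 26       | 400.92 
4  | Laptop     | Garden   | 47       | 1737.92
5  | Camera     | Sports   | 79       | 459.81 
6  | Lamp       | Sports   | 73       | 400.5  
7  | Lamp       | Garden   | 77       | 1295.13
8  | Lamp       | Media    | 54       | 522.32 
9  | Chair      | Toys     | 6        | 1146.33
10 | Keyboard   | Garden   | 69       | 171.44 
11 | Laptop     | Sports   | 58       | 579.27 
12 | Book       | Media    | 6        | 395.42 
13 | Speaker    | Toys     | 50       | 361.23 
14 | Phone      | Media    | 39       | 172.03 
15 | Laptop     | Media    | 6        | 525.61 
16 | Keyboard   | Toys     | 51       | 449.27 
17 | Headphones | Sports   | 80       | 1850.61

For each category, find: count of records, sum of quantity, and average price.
SELECT category,
       COUNT(*) as cnt,
       SUM(quantity) as total_quantity,
       AVG(price) as avg_price
FROM sales
GROUP BY category

Result:
  Garden: 4 records, 248 total quantity, 1267.09 avg price
  Media: 5 records, 120 total quantity, 605.37 avg price
  Sports: 5 records, 316 total quantity, 738.22 avg price
  Toys: 3 records, 107 total quantity, 652.28 avg price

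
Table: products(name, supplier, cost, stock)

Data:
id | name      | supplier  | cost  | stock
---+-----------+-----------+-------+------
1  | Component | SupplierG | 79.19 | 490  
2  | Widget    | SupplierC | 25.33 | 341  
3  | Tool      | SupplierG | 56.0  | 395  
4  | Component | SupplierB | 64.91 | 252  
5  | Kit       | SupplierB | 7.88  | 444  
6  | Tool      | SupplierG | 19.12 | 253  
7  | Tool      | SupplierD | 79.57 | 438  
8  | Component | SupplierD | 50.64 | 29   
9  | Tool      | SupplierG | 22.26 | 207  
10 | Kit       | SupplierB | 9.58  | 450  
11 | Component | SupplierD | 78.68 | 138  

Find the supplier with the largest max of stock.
SELECT supplier, MAX(stock) as val
FROM products
GROUP BY supplier
ORDER BY val DESC
LIMIT 1

Result: SupplierG with max(stock) = 490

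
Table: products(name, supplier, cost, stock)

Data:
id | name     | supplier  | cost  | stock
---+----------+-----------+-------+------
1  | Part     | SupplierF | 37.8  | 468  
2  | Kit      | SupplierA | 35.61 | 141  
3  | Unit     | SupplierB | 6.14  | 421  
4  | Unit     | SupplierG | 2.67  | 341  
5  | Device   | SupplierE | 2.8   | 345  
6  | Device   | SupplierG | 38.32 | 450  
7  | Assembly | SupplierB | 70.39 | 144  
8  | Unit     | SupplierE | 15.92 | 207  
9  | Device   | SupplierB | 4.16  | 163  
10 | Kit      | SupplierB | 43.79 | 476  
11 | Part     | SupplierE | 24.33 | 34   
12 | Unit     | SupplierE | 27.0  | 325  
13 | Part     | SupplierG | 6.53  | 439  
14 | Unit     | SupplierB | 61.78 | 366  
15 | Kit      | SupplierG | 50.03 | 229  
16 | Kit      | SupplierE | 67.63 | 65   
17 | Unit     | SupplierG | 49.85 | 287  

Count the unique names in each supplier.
SELECT supplier, COUNT(DISTINCT name)
FROM products
GROUP BY supplier

Result:
  SupplierA: 1 distinct
  SupplierB: 4 distinct
  SupplierE: 4 distinct
  SupplierF: 1 distinct
  SupplierG: 4 distinct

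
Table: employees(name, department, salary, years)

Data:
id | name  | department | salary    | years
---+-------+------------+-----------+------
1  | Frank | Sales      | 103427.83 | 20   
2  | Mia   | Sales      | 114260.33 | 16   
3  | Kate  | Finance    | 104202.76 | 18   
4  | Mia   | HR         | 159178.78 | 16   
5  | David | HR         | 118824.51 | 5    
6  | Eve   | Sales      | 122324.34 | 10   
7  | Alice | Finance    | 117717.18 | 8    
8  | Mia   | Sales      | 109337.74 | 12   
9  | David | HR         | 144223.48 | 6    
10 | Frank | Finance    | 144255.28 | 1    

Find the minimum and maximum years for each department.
SELECT department, MIN(years), MAX(years)
FROM employees
GROUP BY department

Result:
  Finance: min=1, max=18
  HR: min=5, max=16
  Sales: min=10, max=20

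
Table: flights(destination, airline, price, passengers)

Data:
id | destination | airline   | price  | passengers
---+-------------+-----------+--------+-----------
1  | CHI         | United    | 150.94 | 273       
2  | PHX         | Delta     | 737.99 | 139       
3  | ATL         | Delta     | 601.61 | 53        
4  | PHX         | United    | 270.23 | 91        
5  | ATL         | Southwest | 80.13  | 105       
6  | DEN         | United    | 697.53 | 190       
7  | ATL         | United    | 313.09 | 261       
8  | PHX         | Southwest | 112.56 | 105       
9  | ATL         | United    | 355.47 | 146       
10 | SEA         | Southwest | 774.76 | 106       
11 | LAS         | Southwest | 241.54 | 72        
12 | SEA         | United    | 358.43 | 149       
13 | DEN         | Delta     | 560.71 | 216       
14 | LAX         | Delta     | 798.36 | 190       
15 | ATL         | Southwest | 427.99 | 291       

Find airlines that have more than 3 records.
SELECT airline, COUNT(*) as cnt
FROM flights
GROUP BY airline
HAVING COUNT(*) > 3

Result:
  Delta: 4
  Southwest: 5
  United: 6

Note: HAVING filters groups after aggregation, WHERE filters rows before.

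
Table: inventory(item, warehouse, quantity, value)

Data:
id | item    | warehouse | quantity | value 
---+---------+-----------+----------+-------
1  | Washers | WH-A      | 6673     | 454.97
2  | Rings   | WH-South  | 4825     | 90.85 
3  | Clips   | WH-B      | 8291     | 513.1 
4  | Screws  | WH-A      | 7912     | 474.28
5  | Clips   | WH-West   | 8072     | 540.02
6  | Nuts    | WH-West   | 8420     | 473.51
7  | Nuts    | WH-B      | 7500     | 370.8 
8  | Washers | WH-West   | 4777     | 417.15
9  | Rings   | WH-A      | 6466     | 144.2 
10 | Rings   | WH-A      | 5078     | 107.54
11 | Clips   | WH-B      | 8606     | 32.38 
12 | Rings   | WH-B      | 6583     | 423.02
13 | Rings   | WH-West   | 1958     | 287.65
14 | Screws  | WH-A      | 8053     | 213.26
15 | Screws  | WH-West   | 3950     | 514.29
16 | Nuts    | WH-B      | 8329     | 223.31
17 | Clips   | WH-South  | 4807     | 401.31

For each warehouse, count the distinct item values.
SELECT warehouse, COUNT(DISTINCT item)
FROM inventory
GROUP BY warehouse

Result:
  WH-A: 3 distinct
  WH-B: 3 distinct
  WH-South: 2 distinct
  WH-West: 5 distinct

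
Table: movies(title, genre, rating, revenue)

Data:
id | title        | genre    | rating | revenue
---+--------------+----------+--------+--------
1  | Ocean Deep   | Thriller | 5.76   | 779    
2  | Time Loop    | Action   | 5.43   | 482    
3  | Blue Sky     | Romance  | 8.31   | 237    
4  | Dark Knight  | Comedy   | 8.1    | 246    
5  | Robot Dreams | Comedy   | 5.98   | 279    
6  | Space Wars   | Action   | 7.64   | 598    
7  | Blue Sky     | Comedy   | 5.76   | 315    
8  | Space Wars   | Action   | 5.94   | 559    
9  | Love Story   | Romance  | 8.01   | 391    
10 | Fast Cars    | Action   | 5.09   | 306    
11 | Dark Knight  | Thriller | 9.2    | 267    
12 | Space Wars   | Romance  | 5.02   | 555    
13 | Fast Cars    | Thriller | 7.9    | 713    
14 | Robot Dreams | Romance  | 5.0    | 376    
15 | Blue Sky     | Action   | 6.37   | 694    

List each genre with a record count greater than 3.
SELECT genre, COUNT(*) as cnt
FROM movies
GROUP BY genre
HAVING COUNT(*) > 3

Result:
  Action: 5
  Romance: 4

Note: HAVING filters groups after aggregation, WHERE filters rows before.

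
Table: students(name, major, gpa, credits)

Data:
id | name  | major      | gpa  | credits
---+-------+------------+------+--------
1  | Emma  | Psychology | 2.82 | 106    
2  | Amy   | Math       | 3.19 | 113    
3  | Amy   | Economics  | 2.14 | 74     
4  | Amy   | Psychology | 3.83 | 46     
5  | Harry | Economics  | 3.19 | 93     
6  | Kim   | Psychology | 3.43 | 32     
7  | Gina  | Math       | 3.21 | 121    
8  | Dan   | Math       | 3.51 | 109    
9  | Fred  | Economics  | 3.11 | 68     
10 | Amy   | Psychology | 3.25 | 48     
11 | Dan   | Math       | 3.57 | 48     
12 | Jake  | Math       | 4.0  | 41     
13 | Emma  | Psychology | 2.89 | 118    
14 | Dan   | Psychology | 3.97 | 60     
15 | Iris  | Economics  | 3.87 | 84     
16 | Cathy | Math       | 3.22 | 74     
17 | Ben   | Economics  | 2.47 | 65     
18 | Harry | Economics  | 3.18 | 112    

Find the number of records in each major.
SELECT major, COUNT(*) as count
FROM students
GROUP BY major

Result:
  Economics: 6
  Math: 6
  Psychology: 6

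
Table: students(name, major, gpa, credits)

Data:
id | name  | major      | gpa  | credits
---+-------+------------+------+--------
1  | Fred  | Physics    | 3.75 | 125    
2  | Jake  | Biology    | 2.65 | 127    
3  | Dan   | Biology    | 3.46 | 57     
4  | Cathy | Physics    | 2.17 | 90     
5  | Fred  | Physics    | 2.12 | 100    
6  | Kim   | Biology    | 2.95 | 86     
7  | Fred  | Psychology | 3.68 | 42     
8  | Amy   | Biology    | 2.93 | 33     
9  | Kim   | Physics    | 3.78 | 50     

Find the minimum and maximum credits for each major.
SELECT major, MIN(credits), MAX(credits)
FROM students
GROUP BY major

Result:
  Biology: min=33, max=127
  Physics: min=50, max=125
  Psychology: min=42, max=42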